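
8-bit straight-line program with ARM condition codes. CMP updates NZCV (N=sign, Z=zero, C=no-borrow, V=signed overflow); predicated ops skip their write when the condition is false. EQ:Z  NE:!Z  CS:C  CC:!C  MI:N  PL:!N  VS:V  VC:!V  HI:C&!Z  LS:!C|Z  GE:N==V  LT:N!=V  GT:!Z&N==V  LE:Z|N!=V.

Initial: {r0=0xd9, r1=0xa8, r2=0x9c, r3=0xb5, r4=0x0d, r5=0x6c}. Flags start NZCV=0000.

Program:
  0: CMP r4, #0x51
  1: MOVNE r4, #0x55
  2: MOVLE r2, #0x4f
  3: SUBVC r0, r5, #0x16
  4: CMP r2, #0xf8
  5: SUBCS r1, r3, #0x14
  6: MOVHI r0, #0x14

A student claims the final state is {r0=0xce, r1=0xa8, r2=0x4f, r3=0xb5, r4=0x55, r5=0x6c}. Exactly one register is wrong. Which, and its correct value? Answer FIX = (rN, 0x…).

0: ✓ CMP  NZCV=1000
1: ✓ MOVNE  r4←0x55
2: ✓ MOVLE  r2←0x4f
3: ✓ SUBVC  r0←0x56
4: ✓ CMP  NZCV=0000
5: · SUBCS
6: · MOVHI

FIX = (r0, 0x56)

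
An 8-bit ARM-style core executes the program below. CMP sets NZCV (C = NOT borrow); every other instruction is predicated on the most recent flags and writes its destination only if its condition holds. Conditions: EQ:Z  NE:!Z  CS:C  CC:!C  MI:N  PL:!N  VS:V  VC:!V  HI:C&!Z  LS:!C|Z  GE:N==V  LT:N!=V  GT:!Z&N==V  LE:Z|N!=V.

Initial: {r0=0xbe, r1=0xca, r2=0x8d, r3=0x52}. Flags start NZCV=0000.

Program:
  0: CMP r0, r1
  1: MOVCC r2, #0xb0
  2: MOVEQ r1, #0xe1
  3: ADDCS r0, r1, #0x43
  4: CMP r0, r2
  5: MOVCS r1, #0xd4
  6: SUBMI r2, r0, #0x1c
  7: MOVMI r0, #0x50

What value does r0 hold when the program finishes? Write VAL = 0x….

[0] flags=1000 → (cmp)
[1] flags=1000 CC?T → r2=0xb0
[2] flags=1000 EQ?F → skip
[3] flags=1000 CS?F → skip
[4] flags=0010 → (cmp)
[5] flags=0010 CS?T → r1=0xd4
[6] flags=0010 MI?F → skip
[7] flags=0010 MI?F → skip

VAL = 0xbe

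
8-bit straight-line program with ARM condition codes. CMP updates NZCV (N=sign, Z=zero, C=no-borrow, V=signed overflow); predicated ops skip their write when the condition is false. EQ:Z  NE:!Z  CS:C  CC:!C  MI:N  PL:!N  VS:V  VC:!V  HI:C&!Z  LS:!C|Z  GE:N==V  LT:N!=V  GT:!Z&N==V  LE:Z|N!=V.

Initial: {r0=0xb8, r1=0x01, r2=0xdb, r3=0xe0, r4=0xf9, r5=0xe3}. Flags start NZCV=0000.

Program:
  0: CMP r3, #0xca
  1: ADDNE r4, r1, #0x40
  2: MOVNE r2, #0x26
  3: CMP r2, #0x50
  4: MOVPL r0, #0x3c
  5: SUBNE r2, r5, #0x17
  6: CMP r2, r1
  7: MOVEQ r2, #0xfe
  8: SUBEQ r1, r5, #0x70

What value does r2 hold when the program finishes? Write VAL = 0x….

VAL = 0xcc

[0] flags=0010 → (cmp)
[1] flags=0010 NE?T → r4=0x41
[2] flags=0010 NE?T → r2=0x26
[3] flags=1000 → (cmp)
[4] flags=1000 PL?F → skip
[5] flags=1000 NE?T → r2=0xcc
[6] flags=1010 → (cmp)
[7] flags=1010 EQ?F → skip
[8] flags=1010 EQ?F → skip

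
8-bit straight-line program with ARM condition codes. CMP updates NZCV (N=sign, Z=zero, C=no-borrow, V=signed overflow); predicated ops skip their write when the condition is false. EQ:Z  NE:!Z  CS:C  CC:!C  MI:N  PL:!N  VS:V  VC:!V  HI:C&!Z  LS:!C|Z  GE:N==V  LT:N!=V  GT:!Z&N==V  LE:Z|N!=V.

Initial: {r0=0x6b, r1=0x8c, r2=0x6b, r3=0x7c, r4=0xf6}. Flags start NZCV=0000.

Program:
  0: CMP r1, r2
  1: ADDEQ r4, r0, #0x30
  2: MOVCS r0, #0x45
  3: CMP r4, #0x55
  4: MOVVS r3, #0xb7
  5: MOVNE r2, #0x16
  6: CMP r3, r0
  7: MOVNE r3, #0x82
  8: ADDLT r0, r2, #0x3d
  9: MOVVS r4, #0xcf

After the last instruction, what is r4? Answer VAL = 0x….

VAL = 0xf6

0: ✓ CMP  NZCV=0011
1: · ADDEQ
2: ✓ MOVCS  r0←0x45
3: ✓ CMP  NZCV=1010
4: · MOVVS
5: ✓ MOVNE  r2←0x16
6: ✓ CMP  NZCV=0010
7: ✓ MOVNE  r3←0x82
8: · ADDLT
9: · MOVVS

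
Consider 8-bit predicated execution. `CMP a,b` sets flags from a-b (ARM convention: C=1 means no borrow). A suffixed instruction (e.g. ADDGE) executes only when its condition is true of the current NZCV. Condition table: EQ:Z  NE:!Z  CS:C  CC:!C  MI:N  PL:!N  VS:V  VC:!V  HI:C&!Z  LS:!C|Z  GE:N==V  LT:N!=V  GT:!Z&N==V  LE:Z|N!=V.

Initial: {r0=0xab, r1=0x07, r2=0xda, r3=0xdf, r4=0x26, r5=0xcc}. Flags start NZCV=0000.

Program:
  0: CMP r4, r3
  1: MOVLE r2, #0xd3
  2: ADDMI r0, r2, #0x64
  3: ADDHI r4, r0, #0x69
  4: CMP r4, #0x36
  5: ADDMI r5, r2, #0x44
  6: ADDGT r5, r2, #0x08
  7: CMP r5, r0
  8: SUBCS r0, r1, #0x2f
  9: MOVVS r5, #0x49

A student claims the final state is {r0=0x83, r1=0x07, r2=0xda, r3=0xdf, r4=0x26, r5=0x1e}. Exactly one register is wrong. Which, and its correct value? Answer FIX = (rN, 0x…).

FIX = (r0, 0xab)

[0] flags=0000 → (cmp)
[1] flags=0000 LE?F → skip
[2] flags=0000 MI?F → skip
[3] flags=0000 HI?F → skip
[4] flags=1000 → (cmp)
[5] flags=1000 MI?T → r5=0x1e
[6] flags=1000 GT?F → skip
[7] flags=0000 → (cmp)
[8] flags=0000 CS?F → skip
[9] flags=0000 VS?F → skip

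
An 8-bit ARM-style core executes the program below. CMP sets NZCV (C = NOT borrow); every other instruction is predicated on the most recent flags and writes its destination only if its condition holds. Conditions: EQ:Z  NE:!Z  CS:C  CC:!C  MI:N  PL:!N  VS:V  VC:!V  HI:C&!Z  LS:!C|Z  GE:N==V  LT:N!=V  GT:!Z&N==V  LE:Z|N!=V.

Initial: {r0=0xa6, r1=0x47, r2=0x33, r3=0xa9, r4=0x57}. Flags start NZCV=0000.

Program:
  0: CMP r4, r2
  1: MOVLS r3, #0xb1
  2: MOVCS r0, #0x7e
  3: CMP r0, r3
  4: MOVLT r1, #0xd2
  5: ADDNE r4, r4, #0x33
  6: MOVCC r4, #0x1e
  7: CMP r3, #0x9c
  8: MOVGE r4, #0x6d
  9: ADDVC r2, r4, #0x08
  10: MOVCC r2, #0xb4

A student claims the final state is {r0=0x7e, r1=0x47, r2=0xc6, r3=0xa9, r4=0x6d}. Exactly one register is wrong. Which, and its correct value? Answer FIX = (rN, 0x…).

FIX = (r2, 0x75)

[0] flags=0010 → (cmp)
[1] flags=0010 LS?F → skip
[2] flags=0010 CS?T → r0=0x7e
[3] flags=1001 → (cmp)
[4] flags=1001 LT?F → skip
[5] flags=1001 NE?T → r4=0x8a
[6] flags=1001 CC?T → r4=0x1e
[7] flags=0010 → (cmp)
[8] flags=0010 GE?T → r4=0x6d
[9] flags=0010 VC?T → r2=0x75
[10] flags=0010 CC?F → skip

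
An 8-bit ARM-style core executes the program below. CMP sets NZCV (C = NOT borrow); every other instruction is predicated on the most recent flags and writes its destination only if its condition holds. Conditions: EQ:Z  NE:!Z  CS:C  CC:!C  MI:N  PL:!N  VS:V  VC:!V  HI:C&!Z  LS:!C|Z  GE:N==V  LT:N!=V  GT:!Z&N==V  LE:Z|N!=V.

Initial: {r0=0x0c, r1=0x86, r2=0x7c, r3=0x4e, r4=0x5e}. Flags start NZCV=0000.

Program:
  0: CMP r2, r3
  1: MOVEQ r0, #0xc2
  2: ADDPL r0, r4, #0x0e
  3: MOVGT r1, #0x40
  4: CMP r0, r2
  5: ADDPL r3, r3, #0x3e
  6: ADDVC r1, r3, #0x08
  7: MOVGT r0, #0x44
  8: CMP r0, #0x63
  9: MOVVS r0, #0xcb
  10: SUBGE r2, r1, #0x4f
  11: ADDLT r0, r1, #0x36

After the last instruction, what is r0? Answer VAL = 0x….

VAL = 0x6c

0: ✓ CMP  NZCV=0010
1: · MOVEQ
2: ✓ ADDPL  r0←0x6c
3: ✓ MOVGT  r1←0x40
4: ✓ CMP  NZCV=1000
5: · ADDPL
6: ✓ ADDVC  r1←0x56
7: · MOVGT
8: ✓ CMP  NZCV=0010
9: · MOVVS
10: ✓ SUBGE  r2←0x07
11: · ADDLT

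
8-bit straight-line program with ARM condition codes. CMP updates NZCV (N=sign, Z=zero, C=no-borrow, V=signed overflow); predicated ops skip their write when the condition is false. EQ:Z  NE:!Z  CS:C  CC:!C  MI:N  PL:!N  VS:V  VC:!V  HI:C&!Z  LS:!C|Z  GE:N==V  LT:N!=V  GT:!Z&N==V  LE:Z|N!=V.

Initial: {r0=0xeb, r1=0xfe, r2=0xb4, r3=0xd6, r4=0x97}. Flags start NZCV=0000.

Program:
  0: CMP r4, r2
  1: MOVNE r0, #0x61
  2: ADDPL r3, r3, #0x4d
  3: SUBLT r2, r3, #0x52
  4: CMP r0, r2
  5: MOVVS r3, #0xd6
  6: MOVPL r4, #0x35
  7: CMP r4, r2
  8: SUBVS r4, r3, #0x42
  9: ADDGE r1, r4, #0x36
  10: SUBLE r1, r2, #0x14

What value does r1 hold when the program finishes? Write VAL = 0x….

[0] flags=1000 → (cmp)
[1] flags=1000 NE?T → r0=0x61
[2] flags=1000 PL?F → skip
[3] flags=1000 LT?T → r2=0x84
[4] flags=1001 → (cmp)
[5] flags=1001 VS?T → r3=0xd6
[6] flags=1001 PL?F → skip
[7] flags=0010 → (cmp)
[8] flags=0010 VS?F → skip
[9] flags=0010 GE?T → r1=0xcd
[10] flags=0010 LE?F → skip

VAL = 0xcd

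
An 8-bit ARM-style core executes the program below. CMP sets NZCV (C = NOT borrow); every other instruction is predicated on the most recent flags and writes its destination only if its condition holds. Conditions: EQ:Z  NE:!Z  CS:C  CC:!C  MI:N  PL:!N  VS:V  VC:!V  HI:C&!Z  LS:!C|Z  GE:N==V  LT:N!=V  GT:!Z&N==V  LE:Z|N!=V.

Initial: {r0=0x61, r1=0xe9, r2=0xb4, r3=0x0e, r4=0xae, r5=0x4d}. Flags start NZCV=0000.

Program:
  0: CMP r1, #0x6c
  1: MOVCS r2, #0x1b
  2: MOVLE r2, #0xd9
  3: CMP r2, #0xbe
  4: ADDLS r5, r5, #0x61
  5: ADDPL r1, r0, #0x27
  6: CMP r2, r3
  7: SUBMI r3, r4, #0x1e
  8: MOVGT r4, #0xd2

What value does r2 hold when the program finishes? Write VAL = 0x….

VAL = 0xd9

[0] flags=0011 → (cmp)
[1] flags=0011 CS?T → r2=0x1b
[2] flags=0011 LE?T → r2=0xd9
[3] flags=0010 → (cmp)
[4] flags=0010 LS?F → skip
[5] flags=0010 PL?T → r1=0x88
[6] flags=1010 → (cmp)
[7] flags=1010 MI?T → r3=0x90
[8] flags=1010 GT?F → skip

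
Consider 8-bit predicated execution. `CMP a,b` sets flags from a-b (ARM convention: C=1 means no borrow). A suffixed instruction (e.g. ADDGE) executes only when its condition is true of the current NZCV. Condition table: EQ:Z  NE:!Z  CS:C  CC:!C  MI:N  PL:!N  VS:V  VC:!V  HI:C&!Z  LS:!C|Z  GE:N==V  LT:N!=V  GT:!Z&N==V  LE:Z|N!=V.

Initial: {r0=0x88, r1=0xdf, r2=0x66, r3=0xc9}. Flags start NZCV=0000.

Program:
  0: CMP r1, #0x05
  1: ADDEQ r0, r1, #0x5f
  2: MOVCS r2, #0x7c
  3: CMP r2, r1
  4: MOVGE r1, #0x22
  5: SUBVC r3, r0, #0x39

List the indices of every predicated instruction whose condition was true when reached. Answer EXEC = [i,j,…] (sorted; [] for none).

EXEC = [2,4]

0: ✓ CMP  NZCV=1010
1: · ADDEQ
2: ✓ MOVCS  r2←0x7c
3: ✓ CMP  NZCV=1001
4: ✓ MOVGE  r1←0x22
5: · SUBVC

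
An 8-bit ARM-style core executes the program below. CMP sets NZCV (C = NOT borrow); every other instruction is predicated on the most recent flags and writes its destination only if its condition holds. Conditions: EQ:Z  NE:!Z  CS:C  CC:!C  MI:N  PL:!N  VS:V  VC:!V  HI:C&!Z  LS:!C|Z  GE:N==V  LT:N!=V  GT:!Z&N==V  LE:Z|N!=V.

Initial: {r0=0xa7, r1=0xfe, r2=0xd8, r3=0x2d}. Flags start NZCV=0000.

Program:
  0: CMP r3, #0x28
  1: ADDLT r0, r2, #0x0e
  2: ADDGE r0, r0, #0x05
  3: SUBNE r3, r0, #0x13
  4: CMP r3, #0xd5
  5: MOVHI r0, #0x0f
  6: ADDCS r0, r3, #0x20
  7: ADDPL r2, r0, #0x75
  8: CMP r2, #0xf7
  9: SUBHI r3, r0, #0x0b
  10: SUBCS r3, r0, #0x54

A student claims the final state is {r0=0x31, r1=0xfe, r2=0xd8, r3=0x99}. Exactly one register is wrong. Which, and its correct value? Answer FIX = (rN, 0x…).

0: ✓ CMP  NZCV=0010
1: · ADDLT
2: ✓ ADDGE  r0←0xac
3: ✓ SUBNE  r3←0x99
4: ✓ CMP  NZCV=1000
5: · MOVHI
6: · ADDCS
7: · ADDPL
8: ✓ CMP  NZCV=1000
9: · SUBHI
10: · SUBCS

FIX = (r0, 0xac)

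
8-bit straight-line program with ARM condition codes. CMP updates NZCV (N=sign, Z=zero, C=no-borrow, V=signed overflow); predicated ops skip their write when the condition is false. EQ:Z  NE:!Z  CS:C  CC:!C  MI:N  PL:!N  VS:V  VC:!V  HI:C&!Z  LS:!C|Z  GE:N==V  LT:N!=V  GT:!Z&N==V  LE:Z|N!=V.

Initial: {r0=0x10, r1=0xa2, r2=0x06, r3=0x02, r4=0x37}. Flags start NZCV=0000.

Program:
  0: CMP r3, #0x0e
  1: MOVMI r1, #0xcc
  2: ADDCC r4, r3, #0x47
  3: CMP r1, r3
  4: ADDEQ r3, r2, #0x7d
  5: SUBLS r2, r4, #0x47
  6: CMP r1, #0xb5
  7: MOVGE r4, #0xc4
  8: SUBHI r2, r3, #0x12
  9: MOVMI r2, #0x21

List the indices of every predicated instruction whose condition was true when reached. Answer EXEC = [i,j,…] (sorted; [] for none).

[0] flags=1000 → (cmp)
[1] flags=1000 MI?T → r1=0xcc
[2] flags=1000 CC?T → r4=0x49
[3] flags=1010 → (cmp)
[4] flags=1010 EQ?F → skip
[5] flags=1010 LS?F → skip
[6] flags=0010 → (cmp)
[7] flags=0010 GE?T → r4=0xc4
[8] flags=0010 HI?T → r2=0xf0
[9] flags=0010 MI?F → skip

EXEC = [1,2,7,8]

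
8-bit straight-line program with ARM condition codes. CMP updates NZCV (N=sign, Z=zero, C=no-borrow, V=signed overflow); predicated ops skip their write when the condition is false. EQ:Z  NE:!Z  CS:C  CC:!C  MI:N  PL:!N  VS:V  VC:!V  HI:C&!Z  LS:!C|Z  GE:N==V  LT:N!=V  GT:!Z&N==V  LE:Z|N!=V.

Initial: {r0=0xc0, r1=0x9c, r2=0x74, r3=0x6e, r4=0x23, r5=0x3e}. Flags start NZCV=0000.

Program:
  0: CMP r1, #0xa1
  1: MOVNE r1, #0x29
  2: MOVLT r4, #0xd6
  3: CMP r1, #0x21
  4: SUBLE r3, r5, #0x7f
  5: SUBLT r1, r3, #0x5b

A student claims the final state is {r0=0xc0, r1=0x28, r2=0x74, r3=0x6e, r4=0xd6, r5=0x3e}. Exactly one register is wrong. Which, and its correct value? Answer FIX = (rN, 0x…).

FIX = (r1, 0x29)

0: ✓ CMP  NZCV=1000
1: ✓ MOVNE  r1←0x29
2: ✓ MOVLT  r4←0xd6
3: ✓ CMP  NZCV=0010
4: · SUBLE
5: · SUBLT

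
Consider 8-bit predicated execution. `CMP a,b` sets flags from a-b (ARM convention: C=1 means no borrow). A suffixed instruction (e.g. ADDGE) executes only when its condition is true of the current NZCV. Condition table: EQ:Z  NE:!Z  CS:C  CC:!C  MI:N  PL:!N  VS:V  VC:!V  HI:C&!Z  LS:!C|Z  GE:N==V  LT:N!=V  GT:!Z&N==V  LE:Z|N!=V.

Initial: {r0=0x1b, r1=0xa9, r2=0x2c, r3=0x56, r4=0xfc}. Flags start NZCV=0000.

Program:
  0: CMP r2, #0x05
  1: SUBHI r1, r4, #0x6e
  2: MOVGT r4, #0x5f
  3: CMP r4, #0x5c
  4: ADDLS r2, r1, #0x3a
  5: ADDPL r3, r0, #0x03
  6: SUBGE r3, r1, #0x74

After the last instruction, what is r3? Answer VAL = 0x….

VAL = 0x1a

0: ✓ CMP  NZCV=0010
1: ✓ SUBHI  r1←0x8e
2: ✓ MOVGT  r4←0x5f
3: ✓ CMP  NZCV=0010
4: · ADDLS
5: ✓ ADDPL  r3←0x1e
6: ✓ SUBGE  r3←0x1a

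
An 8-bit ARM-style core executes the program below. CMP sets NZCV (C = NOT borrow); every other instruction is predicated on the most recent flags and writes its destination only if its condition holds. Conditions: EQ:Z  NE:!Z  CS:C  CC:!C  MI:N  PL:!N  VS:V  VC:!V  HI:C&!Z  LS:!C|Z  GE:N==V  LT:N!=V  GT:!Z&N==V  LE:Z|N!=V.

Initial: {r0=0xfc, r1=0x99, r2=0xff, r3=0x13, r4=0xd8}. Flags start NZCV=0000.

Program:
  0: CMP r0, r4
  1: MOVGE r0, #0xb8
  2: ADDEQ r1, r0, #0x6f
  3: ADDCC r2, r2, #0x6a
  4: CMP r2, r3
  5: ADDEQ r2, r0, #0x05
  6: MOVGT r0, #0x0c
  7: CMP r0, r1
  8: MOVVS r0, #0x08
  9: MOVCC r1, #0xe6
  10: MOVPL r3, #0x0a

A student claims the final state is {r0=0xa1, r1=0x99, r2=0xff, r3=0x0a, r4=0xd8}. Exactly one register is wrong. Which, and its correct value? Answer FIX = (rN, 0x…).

0: ✓ CMP  NZCV=0010
1: ✓ MOVGE  r0←0xb8
2: · ADDEQ
3: · ADDCC
4: ✓ CMP  NZCV=1010
5: · ADDEQ
6: · MOVGT
7: ✓ CMP  NZCV=0010
8: · MOVVS
9: · MOVCC
10: ✓ MOVPL  r3←0x0a

FIX = (r0, 0xb8)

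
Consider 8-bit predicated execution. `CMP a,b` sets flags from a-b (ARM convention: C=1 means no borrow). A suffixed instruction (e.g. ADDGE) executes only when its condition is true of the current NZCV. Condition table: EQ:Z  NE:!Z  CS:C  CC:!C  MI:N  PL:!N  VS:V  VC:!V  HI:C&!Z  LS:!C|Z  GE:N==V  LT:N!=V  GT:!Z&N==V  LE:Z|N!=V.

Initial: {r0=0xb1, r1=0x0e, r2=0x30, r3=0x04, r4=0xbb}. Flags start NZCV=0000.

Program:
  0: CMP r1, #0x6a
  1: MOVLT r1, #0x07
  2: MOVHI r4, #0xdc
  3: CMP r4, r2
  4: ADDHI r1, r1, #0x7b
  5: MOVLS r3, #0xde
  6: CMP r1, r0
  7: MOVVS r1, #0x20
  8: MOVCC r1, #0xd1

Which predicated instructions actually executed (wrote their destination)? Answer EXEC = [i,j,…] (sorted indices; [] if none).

EXEC = [1,4,8]

[0] flags=1000 → (cmp)
[1] flags=1000 LT?T → r1=0x07
[2] flags=1000 HI?F → skip
[3] flags=1010 → (cmp)
[4] flags=1010 HI?T → r1=0x82
[5] flags=1010 LS?F → skip
[6] flags=1000 → (cmp)
[7] flags=1000 VS?F → skip
[8] flags=1000 CC?T → r1=0xd1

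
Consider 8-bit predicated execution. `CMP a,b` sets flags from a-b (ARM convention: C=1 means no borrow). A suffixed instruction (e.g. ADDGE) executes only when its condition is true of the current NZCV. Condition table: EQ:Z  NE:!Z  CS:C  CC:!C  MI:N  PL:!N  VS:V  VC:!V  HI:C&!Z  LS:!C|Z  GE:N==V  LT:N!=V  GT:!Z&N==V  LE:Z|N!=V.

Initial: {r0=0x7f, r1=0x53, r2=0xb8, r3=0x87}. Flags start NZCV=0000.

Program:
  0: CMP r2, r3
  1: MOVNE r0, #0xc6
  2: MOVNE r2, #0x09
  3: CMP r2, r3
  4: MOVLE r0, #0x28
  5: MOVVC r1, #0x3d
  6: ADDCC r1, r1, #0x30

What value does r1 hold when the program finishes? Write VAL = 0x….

[0] flags=0010 → (cmp)
[1] flags=0010 NE?T → r0=0xc6
[2] flags=0010 NE?T → r2=0x09
[3] flags=1001 → (cmp)
[4] flags=1001 LE?F → skip
[5] flags=1001 VC?F → skip
[6] flags=1001 CC?T → r1=0x83

VAL = 0x83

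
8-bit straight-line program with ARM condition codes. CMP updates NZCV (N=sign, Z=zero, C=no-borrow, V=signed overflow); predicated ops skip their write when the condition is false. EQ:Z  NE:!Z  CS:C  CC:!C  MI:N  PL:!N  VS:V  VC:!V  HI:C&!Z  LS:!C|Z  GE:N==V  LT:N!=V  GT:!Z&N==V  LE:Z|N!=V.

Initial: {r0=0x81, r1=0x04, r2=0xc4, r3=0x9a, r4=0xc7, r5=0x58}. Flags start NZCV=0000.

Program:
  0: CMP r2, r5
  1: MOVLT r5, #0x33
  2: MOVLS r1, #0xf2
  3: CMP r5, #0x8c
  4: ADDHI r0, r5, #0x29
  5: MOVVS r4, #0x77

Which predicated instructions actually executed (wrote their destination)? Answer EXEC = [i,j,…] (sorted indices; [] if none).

EXEC = [1,5]

0: ✓ CMP  NZCV=0011
1: ✓ MOVLT  r5←0x33
2: · MOVLS
3: ✓ CMP  NZCV=1001
4: · ADDHI
5: ✓ MOVVS  r4←0x77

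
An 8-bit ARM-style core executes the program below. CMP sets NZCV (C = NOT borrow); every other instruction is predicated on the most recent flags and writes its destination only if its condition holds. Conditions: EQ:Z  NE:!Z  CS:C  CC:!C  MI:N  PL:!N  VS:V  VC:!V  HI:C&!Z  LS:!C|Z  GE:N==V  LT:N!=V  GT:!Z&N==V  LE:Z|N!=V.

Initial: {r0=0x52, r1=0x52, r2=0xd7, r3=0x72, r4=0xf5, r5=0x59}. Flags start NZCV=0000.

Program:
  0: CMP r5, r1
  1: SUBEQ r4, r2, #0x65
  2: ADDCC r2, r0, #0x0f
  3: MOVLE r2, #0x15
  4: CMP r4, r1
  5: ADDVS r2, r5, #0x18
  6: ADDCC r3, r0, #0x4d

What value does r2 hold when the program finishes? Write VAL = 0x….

[0] flags=0010 → (cmp)
[1] flags=0010 EQ?F → skip
[2] flags=0010 CC?F → skip
[3] flags=0010 LE?F → skip
[4] flags=1010 → (cmp)
[5] flags=1010 VS?F → skip
[6] flags=1010 CC?F → skip

VAL = 0xd7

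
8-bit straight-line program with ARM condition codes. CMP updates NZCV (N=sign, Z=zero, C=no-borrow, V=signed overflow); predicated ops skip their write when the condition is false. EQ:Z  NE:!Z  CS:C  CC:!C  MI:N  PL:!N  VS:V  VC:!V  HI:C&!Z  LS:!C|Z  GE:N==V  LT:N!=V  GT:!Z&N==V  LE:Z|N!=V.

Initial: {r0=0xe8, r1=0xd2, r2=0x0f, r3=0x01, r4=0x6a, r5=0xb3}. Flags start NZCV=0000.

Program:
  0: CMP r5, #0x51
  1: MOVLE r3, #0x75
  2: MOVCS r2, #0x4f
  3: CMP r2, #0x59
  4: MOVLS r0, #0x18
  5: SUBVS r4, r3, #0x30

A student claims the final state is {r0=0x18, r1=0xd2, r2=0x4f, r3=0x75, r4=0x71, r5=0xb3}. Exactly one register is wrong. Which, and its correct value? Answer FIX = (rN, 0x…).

[0] flags=0011 → (cmp)
[1] flags=0011 LE?T → r3=0x75
[2] flags=0011 CS?T → r2=0x4f
[3] flags=1000 → (cmp)
[4] flags=1000 LS?T → r0=0x18
[5] flags=1000 VS?F → skip

FIX = (r4, 0x6a)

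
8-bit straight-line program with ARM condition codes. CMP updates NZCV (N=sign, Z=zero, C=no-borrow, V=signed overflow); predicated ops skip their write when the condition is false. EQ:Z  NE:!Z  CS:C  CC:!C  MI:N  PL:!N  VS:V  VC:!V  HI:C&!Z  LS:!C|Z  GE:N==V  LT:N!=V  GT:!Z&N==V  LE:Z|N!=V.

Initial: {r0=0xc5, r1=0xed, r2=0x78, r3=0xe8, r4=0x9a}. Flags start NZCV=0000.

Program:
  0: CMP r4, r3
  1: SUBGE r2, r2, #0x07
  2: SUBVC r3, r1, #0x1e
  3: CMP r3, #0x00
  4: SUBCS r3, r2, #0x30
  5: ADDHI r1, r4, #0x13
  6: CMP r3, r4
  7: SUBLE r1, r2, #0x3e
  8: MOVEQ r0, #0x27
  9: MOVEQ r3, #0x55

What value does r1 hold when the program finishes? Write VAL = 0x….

[0] flags=1000 → (cmp)
[1] flags=1000 GE?F → skip
[2] flags=1000 VC?T → r3=0xcf
[3] flags=1010 → (cmp)
[4] flags=1010 CS?T → r3=0x48
[5] flags=1010 HI?T → r1=0xad
[6] flags=1001 → (cmp)
[7] flags=1001 LE?F → skip
[8] flags=1001 EQ?F → skip
[9] flags=1001 EQ?F → skip

VAL = 0xad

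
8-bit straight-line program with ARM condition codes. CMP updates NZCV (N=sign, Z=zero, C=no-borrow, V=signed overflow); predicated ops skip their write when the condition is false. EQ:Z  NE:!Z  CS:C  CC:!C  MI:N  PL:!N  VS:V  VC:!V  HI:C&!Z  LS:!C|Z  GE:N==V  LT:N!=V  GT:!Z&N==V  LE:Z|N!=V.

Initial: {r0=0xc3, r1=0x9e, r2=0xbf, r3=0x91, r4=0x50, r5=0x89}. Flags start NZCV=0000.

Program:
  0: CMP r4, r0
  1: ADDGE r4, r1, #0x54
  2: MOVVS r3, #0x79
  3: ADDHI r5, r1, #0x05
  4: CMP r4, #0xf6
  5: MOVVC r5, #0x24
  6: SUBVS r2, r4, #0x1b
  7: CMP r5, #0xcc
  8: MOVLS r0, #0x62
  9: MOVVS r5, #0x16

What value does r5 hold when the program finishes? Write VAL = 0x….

0: ✓ CMP  NZCV=1001
1: ✓ ADDGE  r4←0xf2
2: ✓ MOVVS  r3←0x79
3: · ADDHI
4: ✓ CMP  NZCV=1000
5: ✓ MOVVC  r5←0x24
6: · SUBVS
7: ✓ CMP  NZCV=0000
8: ✓ MOVLS  r0←0x62
9: · MOVVS

VAL = 0x24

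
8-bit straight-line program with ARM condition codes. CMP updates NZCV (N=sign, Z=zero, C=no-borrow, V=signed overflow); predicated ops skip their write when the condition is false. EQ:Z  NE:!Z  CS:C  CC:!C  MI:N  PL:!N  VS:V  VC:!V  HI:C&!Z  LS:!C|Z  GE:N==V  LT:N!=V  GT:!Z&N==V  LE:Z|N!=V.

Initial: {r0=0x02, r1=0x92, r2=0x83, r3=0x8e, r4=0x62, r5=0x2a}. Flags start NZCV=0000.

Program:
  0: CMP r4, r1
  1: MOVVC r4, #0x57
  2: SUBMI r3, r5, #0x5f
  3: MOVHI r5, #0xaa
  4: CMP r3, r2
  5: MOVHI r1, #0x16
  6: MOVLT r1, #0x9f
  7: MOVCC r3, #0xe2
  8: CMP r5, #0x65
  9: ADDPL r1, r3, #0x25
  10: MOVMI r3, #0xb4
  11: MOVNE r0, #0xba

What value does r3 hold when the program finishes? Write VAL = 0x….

[0] flags=1001 → (cmp)
[1] flags=1001 VC?F → skip
[2] flags=1001 MI?T → r3=0xcb
[3] flags=1001 HI?F → skip
[4] flags=0010 → (cmp)
[5] flags=0010 HI?T → r1=0x16
[6] flags=0010 LT?F → skip
[7] flags=0010 CC?F → skip
[8] flags=1000 → (cmp)
[9] flags=1000 PL?F → skip
[10] flags=1000 MI?T → r3=0xb4
[11] flags=1000 NE?T → r0=0xba

VAL = 0xb4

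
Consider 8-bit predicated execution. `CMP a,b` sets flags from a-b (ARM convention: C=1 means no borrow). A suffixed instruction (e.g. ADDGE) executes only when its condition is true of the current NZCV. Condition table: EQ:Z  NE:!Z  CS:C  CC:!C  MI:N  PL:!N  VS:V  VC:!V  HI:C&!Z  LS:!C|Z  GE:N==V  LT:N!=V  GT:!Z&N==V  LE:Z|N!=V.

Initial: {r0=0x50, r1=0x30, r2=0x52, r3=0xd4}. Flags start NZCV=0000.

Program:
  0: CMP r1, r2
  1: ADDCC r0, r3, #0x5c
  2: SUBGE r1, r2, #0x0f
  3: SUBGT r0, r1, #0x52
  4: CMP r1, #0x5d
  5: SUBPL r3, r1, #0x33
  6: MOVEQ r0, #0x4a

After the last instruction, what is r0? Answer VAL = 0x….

0: ✓ CMP  NZCV=1000
1: ✓ ADDCC  r0←0x30
2: · SUBGE
3: · SUBGT
4: ✓ CMP  NZCV=1000
5: · SUBPL
6: · MOVEQ

VAL = 0x30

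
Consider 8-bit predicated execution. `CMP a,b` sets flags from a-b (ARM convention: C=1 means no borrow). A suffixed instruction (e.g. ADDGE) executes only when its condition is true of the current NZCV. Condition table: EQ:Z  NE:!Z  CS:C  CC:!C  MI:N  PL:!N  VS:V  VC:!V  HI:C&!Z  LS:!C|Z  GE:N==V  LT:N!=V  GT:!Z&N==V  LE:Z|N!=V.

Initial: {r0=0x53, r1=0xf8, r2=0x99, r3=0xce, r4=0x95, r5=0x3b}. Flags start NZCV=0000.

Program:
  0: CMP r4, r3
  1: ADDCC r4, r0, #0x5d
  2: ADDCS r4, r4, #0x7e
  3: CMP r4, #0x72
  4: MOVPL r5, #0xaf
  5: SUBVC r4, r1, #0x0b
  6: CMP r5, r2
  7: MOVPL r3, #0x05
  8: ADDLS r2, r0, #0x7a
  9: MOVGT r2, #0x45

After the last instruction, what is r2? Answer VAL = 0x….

VAL = 0x45

0: ✓ CMP  NZCV=1000
1: ✓ ADDCC  r4←0xb0
2: · ADDCS
3: ✓ CMP  NZCV=0011
4: ✓ MOVPL  r5←0xaf
5: · SUBVC
6: ✓ CMP  NZCV=0010
7: ✓ MOVPL  r3←0x05
8: · ADDLS
9: ✓ MOVGT  r2←0x45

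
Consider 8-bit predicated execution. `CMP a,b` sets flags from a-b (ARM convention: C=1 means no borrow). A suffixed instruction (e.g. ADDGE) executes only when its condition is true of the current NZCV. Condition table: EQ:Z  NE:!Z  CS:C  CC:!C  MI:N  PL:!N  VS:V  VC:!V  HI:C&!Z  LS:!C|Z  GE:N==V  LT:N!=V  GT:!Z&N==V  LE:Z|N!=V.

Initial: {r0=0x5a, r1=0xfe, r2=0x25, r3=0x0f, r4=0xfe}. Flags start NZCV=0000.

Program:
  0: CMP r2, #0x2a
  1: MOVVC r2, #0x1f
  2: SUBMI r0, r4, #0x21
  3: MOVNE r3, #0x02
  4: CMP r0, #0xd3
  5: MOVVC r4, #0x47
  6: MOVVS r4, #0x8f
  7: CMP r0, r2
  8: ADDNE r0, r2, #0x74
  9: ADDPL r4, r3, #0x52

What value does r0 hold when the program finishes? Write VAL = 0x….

[0] flags=1000 → (cmp)
[1] flags=1000 VC?T → r2=0x1f
[2] flags=1000 MI?T → r0=0xdd
[3] flags=1000 NE?T → r3=0x02
[4] flags=0010 → (cmp)
[5] flags=0010 VC?T → r4=0x47
[6] flags=0010 VS?F → skip
[7] flags=1010 → (cmp)
[8] flags=1010 NE?T → r0=0x93
[9] flags=1010 PL?F → skip

VAL = 0x93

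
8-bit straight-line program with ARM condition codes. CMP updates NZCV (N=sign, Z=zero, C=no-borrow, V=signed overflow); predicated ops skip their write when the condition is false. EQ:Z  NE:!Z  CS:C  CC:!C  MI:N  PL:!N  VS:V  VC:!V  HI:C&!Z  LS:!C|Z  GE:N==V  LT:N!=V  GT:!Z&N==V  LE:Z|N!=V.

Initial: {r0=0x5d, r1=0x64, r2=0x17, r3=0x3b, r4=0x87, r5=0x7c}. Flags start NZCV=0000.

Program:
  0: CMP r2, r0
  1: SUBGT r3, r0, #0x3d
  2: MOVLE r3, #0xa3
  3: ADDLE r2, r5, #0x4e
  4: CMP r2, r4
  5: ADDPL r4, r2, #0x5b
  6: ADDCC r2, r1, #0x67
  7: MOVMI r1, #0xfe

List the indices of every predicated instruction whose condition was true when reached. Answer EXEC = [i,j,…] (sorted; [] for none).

0: ✓ CMP  NZCV=1000
1: · SUBGT
2: ✓ MOVLE  r3←0xa3
3: ✓ ADDLE  r2←0xca
4: ✓ CMP  NZCV=0010
5: ✓ ADDPL  r4←0x25
6: · ADDCC
7: · MOVMI

EXEC = [2,3,5]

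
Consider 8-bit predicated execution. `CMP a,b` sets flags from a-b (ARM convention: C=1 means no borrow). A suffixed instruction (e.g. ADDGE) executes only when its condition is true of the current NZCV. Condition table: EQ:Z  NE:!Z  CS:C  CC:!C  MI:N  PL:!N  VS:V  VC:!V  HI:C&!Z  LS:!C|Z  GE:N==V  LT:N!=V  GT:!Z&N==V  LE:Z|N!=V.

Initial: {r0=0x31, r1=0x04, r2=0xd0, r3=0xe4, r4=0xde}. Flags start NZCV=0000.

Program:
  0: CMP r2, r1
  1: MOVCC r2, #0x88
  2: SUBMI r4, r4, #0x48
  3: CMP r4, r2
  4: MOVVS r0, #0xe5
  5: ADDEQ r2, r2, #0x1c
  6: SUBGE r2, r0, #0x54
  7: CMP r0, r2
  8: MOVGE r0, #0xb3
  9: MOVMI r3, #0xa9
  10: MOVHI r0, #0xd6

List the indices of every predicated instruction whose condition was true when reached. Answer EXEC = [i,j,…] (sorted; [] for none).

EXEC = [2,8]

[0] flags=1010 → (cmp)
[1] flags=1010 CC?F → skip
[2] flags=1010 MI?T → r4=0x96
[3] flags=1000 → (cmp)
[4] flags=1000 VS?F → skip
[5] flags=1000 EQ?F → skip
[6] flags=1000 GE?F → skip
[7] flags=0000 → (cmp)
[8] flags=0000 GE?T → r0=0xb3
[9] flags=0000 MI?F → skip
[10] flags=0000 HI?F → skip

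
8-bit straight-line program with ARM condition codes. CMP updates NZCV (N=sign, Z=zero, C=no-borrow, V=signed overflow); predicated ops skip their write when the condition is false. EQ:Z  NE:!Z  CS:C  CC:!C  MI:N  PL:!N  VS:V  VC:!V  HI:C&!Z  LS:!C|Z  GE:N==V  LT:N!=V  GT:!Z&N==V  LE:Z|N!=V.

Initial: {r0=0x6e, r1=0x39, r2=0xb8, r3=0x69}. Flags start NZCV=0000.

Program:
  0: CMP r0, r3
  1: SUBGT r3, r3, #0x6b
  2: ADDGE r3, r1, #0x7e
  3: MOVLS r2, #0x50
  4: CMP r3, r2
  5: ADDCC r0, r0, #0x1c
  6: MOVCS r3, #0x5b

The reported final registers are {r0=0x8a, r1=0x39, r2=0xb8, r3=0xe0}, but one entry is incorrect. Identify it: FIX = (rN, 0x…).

FIX = (r3, 0xb7)

0: ✓ CMP  NZCV=0010
1: ✓ SUBGT  r3←0xfe
2: ✓ ADDGE  r3←0xb7
3: · MOVLS
4: ✓ CMP  NZCV=1000
5: ✓ ADDCC  r0←0x8a
6: · MOVCS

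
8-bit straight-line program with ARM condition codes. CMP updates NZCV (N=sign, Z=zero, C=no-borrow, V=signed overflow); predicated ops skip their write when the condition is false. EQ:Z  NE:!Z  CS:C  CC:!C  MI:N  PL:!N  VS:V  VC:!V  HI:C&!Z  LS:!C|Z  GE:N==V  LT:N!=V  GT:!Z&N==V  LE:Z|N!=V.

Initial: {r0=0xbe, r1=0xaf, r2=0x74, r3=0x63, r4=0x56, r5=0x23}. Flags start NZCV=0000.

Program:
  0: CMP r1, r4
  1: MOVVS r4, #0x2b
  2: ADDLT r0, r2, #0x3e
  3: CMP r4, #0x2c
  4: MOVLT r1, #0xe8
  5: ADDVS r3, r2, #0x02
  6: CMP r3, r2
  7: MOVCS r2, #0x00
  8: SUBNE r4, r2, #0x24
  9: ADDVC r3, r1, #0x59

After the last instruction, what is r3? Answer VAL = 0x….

0: ✓ CMP  NZCV=0011
1: ✓ MOVVS  r4←0x2b
2: ✓ ADDLT  r0←0xb2
3: ✓ CMP  NZCV=1000
4: ✓ MOVLT  r1←0xe8
5: · ADDVS
6: ✓ CMP  NZCV=1000
7: · MOVCS
8: ✓ SUBNE  r4←0x50
9: ✓ ADDVC  r3←0x41

VAL = 0x41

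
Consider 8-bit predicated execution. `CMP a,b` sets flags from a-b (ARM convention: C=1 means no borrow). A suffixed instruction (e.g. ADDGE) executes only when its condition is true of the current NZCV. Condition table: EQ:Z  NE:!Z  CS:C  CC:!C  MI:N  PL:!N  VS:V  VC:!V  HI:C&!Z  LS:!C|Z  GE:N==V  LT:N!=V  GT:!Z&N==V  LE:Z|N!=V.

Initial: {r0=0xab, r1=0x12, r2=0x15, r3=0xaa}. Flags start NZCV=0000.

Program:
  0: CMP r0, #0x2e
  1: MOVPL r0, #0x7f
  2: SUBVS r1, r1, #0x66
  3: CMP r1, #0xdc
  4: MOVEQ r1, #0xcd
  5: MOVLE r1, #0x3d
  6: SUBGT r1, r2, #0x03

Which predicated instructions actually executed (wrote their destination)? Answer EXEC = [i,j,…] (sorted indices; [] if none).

[0] flags=0011 → (cmp)
[1] flags=0011 PL?T → r0=0x7f
[2] flags=0011 VS?T → r1=0xac
[3] flags=1000 → (cmp)
[4] flags=1000 EQ?F → skip
[5] flags=1000 LE?T → r1=0x3d
[6] flags=1000 GT?F → skip

EXEC = [1,2,5]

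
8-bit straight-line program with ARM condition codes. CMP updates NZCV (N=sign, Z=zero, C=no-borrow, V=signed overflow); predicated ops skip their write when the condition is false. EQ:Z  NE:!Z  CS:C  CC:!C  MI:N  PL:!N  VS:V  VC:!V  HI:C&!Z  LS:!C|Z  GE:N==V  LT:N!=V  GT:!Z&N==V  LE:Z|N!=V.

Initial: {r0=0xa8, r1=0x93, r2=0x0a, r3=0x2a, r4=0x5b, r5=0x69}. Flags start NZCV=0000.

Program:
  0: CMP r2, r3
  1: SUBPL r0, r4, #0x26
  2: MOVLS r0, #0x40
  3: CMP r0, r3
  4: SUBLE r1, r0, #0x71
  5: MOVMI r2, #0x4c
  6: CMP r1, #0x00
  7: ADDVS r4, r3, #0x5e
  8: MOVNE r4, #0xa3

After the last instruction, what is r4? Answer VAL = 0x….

VAL = 0xa3

0: ✓ CMP  NZCV=1000
1: · SUBPL
2: ✓ MOVLS  r0←0x40
3: ✓ CMP  NZCV=0010
4: · SUBLE
5: · MOVMI
6: ✓ CMP  NZCV=1010
7: · ADDVS
8: ✓ MOVNE  r4←0xa3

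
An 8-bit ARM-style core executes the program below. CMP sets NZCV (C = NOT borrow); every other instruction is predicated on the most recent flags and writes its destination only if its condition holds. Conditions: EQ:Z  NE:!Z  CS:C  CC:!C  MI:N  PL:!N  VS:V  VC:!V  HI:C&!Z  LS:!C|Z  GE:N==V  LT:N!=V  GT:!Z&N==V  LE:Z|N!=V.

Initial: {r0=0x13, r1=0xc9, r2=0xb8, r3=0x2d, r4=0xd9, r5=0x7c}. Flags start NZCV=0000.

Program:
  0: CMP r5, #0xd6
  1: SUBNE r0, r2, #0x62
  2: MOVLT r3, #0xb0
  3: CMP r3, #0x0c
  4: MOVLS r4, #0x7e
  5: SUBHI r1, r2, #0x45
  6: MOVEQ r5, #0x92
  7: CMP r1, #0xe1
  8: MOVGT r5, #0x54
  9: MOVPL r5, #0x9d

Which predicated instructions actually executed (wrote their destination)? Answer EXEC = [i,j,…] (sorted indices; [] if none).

0: ✓ CMP  NZCV=1001
1: ✓ SUBNE  r0←0x56
2: · MOVLT
3: ✓ CMP  NZCV=0010
4: · MOVLS
5: ✓ SUBHI  r1←0x73
6: · MOVEQ
7: ✓ CMP  NZCV=1001
8: ✓ MOVGT  r5←0x54
9: · MOVPL

EXEC = [1,5,8]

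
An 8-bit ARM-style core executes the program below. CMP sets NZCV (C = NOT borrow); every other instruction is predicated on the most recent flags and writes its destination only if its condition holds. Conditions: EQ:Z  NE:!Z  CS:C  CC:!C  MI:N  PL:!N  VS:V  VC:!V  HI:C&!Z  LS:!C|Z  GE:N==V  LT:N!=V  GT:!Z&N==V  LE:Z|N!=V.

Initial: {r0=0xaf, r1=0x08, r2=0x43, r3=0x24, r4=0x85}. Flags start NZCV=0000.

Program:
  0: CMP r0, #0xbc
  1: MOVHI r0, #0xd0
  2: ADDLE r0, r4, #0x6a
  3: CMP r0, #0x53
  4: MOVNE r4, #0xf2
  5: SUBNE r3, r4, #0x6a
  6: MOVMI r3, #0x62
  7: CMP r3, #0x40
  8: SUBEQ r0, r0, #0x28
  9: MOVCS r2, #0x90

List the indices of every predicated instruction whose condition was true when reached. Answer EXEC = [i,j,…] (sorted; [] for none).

[0] flags=1000 → (cmp)
[1] flags=1000 HI?F → skip
[2] flags=1000 LE?T → r0=0xef
[3] flags=1010 → (cmp)
[4] flags=1010 NE?T → r4=0xf2
[5] flags=1010 NE?T → r3=0x88
[6] flags=1010 MI?T → r3=0x62
[7] flags=0010 → (cmp)
[8] flags=0010 EQ?F → skip
[9] flags=0010 CS?T → r2=0x90

EXEC = [2,4,5,6,9]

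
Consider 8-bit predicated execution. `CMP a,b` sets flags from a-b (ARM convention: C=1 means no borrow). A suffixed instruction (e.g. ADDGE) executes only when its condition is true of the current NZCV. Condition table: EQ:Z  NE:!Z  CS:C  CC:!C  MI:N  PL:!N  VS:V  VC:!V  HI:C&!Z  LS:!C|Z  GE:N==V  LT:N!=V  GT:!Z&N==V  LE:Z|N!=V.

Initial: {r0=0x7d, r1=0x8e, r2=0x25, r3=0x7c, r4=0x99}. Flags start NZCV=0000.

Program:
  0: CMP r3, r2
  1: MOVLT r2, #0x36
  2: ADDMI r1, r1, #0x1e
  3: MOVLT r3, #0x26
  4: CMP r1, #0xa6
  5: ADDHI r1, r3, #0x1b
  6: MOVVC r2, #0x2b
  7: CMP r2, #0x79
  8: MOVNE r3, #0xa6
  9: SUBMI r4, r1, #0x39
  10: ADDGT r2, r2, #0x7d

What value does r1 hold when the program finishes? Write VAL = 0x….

0: ✓ CMP  NZCV=0010
1: · MOVLT
2: · ADDMI
3: · MOVLT
4: ✓ CMP  NZCV=1000
5: · ADDHI
6: ✓ MOVVC  r2←0x2b
7: ✓ CMP  NZCV=1000
8: ✓ MOVNE  r3←0xa6
9: ✓ SUBMI  r4←0x55
10: · ADDGT

VAL = 0x8e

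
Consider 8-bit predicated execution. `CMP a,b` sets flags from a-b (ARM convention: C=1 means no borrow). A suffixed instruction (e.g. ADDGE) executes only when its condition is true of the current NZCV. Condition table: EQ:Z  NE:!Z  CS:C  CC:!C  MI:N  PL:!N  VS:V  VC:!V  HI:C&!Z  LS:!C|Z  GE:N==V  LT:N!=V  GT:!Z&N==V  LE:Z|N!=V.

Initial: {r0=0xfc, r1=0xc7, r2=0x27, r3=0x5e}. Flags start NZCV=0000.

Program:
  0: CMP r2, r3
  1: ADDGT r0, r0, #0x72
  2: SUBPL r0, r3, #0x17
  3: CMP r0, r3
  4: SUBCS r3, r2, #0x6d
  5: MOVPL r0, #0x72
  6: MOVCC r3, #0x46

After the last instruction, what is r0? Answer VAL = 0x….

0: ✓ CMP  NZCV=1000
1: · ADDGT
2: · SUBPL
3: ✓ CMP  NZCV=1010
4: ✓ SUBCS  r3←0xba
5: · MOVPL
6: · MOVCC

VAL = 0xfc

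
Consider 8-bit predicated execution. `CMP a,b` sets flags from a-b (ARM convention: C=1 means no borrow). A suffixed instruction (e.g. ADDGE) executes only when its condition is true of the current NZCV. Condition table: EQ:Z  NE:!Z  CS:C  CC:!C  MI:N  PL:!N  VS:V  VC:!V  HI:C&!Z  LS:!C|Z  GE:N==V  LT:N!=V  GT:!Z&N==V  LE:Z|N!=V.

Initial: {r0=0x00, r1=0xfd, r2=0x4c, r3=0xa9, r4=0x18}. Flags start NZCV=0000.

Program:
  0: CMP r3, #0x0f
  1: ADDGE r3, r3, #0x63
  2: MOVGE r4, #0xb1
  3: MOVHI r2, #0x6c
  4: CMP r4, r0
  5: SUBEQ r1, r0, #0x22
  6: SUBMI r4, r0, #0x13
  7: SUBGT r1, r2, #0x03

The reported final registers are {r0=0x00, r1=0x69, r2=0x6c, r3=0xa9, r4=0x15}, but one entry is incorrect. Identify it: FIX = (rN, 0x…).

0: ✓ CMP  NZCV=1010
1: · ADDGE
2: · MOVGE
3: ✓ MOVHI  r2←0x6c
4: ✓ CMP  NZCV=0010
5: · SUBEQ
6: · SUBMI
7: ✓ SUBGT  r1←0x69

FIX = (r4, 0x18)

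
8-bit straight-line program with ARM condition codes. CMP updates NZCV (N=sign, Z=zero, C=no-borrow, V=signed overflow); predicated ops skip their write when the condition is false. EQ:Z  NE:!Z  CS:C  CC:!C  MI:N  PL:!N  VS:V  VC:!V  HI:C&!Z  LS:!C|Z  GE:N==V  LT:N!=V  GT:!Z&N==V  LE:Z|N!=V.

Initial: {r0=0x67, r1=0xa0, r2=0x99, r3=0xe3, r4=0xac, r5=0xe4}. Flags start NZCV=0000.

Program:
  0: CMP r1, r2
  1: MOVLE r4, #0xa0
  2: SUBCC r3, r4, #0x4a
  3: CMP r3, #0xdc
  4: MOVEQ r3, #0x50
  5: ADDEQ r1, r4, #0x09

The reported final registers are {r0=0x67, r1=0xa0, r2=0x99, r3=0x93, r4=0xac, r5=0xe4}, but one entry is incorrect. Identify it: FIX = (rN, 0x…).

[0] flags=0010 → (cmp)
[1] flags=0010 LE?F → skip
[2] flags=0010 CC?F → skip
[3] flags=0010 → (cmp)
[4] flags=0010 EQ?F → skip
[5] flags=0010 EQ?F → skip

FIX = (r3, 0xe3)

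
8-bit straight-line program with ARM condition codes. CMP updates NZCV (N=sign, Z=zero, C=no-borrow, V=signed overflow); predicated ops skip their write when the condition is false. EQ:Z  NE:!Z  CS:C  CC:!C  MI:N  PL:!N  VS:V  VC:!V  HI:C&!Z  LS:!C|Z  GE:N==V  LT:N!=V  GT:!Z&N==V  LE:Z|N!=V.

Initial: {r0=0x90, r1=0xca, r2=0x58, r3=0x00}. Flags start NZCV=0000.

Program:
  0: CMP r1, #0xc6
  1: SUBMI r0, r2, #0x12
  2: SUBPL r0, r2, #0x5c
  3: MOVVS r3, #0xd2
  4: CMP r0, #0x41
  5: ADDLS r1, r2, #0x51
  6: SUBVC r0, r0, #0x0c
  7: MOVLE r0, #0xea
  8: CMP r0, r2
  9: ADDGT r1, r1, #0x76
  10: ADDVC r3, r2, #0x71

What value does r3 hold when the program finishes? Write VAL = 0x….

VAL = 0xc9

[0] flags=0010 → (cmp)
[1] flags=0010 MI?F → skip
[2] flags=0010 PL?T → r0=0xfc
[3] flags=0010 VS?F → skip
[4] flags=1010 → (cmp)
[5] flags=1010 LS?F → skip
[6] flags=1010 VC?T → r0=0xf0
[7] flags=1010 LE?T → r0=0xea
[8] flags=1010 → (cmp)
[9] flags=1010 GT?F → skip
[10] flags=1010 VC?T → r3=0xc9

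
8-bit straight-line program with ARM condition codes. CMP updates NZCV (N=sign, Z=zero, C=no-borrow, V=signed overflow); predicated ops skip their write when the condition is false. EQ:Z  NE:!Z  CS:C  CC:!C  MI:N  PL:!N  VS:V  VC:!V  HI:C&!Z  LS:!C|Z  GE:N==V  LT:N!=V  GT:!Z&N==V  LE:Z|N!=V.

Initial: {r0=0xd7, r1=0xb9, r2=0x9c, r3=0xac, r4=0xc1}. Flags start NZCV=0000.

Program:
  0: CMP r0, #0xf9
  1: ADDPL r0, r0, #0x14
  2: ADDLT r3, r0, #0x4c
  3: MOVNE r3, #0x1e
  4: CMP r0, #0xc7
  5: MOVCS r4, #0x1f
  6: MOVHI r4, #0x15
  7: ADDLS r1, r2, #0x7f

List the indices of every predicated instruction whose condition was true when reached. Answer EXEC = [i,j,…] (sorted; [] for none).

EXEC = [2,3,5,6]

0: ✓ CMP  NZCV=1000
1: · ADDPL
2: ✓ ADDLT  r3←0x23
3: ✓ MOVNE  r3←0x1e
4: ✓ CMP  NZCV=0010
5: ✓ MOVCS  r4←0x1f
6: ✓ MOVHI  r4←0x15
7: · ADDLS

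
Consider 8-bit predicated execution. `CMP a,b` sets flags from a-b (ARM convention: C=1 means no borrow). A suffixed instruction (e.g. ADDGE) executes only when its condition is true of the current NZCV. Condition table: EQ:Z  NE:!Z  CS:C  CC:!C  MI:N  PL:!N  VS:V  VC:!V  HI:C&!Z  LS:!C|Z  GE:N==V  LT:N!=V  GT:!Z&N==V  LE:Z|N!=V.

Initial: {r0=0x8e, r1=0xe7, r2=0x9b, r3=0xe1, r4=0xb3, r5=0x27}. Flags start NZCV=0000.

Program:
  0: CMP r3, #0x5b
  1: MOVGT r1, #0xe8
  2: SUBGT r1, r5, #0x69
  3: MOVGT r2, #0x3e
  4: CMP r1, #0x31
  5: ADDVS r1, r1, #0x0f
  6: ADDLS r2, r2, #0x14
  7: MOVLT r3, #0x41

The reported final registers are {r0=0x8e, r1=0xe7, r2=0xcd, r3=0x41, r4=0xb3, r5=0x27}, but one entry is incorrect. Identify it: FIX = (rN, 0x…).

FIX = (r2, 0x9b)

0: ✓ CMP  NZCV=1010
1: · MOVGT
2: · SUBGT
3: · MOVGT
4: ✓ CMP  NZCV=1010
5: · ADDVS
6: · ADDLS
7: ✓ MOVLT  r3←0x41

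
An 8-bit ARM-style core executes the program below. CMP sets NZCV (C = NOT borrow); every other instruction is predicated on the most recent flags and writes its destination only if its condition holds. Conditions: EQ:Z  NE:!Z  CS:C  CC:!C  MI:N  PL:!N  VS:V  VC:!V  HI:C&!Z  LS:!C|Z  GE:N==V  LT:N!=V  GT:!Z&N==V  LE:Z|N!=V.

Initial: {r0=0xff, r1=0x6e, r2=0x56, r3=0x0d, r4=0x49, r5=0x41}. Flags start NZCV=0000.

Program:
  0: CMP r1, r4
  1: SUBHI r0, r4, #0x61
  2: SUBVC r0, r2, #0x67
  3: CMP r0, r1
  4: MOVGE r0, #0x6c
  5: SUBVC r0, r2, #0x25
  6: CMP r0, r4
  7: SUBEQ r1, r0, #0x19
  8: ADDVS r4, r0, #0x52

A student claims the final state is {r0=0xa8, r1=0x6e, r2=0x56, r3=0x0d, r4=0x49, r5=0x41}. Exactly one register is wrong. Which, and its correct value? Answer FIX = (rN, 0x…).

[0] flags=0010 → (cmp)
[1] flags=0010 HI?T → r0=0xe8
[2] flags=0010 VC?T → r0=0xef
[3] flags=1010 → (cmp)
[4] flags=1010 GE?F → skip
[5] flags=1010 VC?T → r0=0x31
[6] flags=1000 → (cmp)
[7] flags=1000 EQ?F → skip
[8] flags=1000 VS?F → skip

FIX = (r0, 0x31)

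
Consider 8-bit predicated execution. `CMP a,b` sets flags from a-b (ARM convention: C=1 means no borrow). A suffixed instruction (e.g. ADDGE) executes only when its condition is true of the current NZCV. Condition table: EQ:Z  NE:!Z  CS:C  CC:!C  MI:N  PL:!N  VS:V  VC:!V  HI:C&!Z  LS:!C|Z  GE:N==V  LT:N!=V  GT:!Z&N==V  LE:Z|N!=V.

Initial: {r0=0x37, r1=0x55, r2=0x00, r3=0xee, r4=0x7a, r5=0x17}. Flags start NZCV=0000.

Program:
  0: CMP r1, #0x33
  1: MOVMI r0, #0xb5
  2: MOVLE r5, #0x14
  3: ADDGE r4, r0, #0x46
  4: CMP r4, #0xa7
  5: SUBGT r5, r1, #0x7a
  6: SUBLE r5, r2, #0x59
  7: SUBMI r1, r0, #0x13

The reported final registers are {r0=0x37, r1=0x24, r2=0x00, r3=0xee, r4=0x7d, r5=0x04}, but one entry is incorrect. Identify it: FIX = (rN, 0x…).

FIX = (r5, 0xdb)

0: ✓ CMP  NZCV=0010
1: · MOVMI
2: · MOVLE
3: ✓ ADDGE  r4←0x7d
4: ✓ CMP  NZCV=1001
5: ✓ SUBGT  r5←0xdb
6: · SUBLE
7: ✓ SUBMI  r1←0x24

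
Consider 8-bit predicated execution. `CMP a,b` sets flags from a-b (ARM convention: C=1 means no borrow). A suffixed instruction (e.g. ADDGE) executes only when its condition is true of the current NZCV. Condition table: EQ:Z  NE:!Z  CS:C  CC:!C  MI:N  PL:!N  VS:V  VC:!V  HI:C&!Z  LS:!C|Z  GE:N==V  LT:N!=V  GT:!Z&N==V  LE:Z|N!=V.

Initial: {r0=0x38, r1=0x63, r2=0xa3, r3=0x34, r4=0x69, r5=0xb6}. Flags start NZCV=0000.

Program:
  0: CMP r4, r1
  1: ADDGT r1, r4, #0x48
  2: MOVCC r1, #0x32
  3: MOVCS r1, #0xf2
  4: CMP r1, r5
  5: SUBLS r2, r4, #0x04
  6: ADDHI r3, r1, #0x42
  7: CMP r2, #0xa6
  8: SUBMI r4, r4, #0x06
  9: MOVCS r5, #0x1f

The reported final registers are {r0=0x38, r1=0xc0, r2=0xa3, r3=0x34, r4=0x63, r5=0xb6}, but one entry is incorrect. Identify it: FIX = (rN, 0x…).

FIX = (r1, 0xf2)

0: ✓ CMP  NZCV=0010
1: ✓ ADDGT  r1←0xb1
2: · MOVCC
3: ✓ MOVCS  r1←0xf2
4: ✓ CMP  NZCV=0010
5: · SUBLS
6: ✓ ADDHI  r3←0x34
7: ✓ CMP  NZCV=1000
8: ✓ SUBMI  r4←0x63
9: · MOVCS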